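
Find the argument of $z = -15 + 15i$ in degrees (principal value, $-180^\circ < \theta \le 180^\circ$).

θ = arctan(b/a) = arctan(15/-15) (quadrant-adjusted) = 135°


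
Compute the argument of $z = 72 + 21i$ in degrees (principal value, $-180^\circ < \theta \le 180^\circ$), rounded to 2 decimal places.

θ = arctan(b/a) = arctan(21/72) (quadrant-adjusted) = 16.26°


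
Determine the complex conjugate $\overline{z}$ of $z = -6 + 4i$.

If z = a + bi, then conjugate(z) = a - bi
conjugate(-6 + 4i) = -6 - 4i


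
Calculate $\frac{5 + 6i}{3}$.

Divisor is real, so divide each part by 3:
= 5/3 + 2i


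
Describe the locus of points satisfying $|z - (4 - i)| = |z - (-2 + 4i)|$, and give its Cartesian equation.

|z - z1| = |z - z2| means z is equidistant from z1 and z2,
i.e. the perpendicular bisector of the segment from (4, -1) to (-2, 4) (midpoint (1, 3/2)).
With z = x + yi, square both sides:
(x - 4)^2 + (y - (-1))^2 = (x - (-2))^2 + (y - 4)^2
The x^2 and y^2 terms cancel: -12x + 10y = 20 - 17 = 3
Simplify: 12x - 10y = -3
Locus: Perpendicular bisector of the segment from (4, -1) to (-2, 4): the line 12x - 10y = -3


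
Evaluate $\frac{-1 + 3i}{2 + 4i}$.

Multiply numerator and denominator by conjugate (2 - 4i):
= (-1 + 3i)(2 - 4i) / (2^2 + 4^2)
= (10 + 10i) / 20
Divide through by 10: (1 + i) / 2
= 1/2 + (1/2)i


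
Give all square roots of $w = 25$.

|w| = 25, arg(w) = 0°
Root modulus = 25^(1/2) = 5
Root arguments: θ_k = (0° + 360°k)/2 for k = 0, 1, ..., 1
Roots: 5, -5


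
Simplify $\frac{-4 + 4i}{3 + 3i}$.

Multiply numerator and denominator by conjugate (3 - 3i):
= (-4 + 4i)(3 - 3i) / (3^2 + 3^2)
= (24i) / 18
Divide through by 6: (4i) / 3
= 0 + (4/3)i


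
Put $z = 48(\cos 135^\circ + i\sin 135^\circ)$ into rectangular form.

a = r cos θ = 48 * -sqrt(2)/2 = -24*sqrt(2)
b = r sin θ = 48 * sqrt(2)/2 = 24*sqrt(2)
z = -24*sqrt(2) + 24*sqrt(2)i


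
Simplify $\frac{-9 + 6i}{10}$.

Divisor is real, so divide each part by 10:
= -9/10 + (3/5)i


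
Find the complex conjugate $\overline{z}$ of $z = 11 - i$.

If z = a + bi, then conjugate(z) = a - bi
conjugate(11 - i) = 11 + i


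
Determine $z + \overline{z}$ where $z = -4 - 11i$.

z + conjugate(z) = (a + bi) + (a - bi) = 2a
= 2 * (-4) = -8


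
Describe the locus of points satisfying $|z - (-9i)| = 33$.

|z - z0| = r describes a circle centered at z0 with radius r
Here z0 = -9i and r = 33
Locus: Circle centered at (0, -9) with radius 33


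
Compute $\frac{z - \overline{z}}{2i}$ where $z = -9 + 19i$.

z - conjugate(z) = 2bi
(z - conjugate(z))/(2i) = 2bi/(2i) = b = 19


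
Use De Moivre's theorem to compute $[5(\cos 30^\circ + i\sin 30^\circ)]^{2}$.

By De Moivre: z^n = r^n(cos(nθ) + i sin(nθ))
= 5^2(cos(2*30°) + i sin(2*30°))
= 25(cos 60° + i sin 60°)
= 25/2 + (25*sqrt(3)/2)i


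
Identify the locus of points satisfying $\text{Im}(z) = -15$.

Im(z) = y where z = x + yi; the equation y = -15 is satisfied by all points with that y-coordinate
Locus: Horizontal line y = -15


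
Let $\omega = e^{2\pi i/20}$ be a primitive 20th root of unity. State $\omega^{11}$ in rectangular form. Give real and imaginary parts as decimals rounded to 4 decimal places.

ω^11 = e^(2πi·11/20) = e^(i·11π/10)
= cos(11π/10) + i sin(11π/10)
= -0.9511 - 0.3090i


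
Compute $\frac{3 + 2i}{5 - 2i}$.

Multiply numerator and denominator by conjugate (5 + 2i):
= (3 + 2i)(5 + 2i) / (5^2 + (-2)^2)
= (11 + 16i) / 29
= 11/29 + (16/29)i


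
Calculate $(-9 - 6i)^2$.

(a + bi)^2 = a^2 - b^2 + 2abi
= (-9)^2 - (-6)^2 + 2*(-9)*(-6)i
= 45 + 108i


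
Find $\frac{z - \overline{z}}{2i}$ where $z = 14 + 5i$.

z - conjugate(z) = 2bi
(z - conjugate(z))/(2i) = 2bi/(2i) = b = 5


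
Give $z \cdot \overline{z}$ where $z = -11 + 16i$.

z * conjugate(z) = |z|^2 = a^2 + b^2
= (-11)^2 + 16^2 = 377


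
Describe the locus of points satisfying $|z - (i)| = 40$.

|z - z0| = r describes a circle centered at z0 with radius r
Here z0 = i and r = 40
Locus: Circle centered at (0, 1) with radius 40


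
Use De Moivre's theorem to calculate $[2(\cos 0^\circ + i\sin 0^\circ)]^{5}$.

By De Moivre: z^n = r^n(cos(nθ) + i sin(nθ))
= 2^5(cos(5*0°) + i sin(5*0°))
= 32(cos 0° + i sin 0°)
= 32


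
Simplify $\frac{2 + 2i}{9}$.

Divisor is real, so divide each part by 9:
= 2/9 + (2/9)i


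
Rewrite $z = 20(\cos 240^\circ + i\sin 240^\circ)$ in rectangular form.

a = r cos θ = 20 * -1/2 = -10
b = r sin θ = 20 * -sqrt(3)/2 = -10*sqrt(3)
z = -10 - 10*sqrt(3)i


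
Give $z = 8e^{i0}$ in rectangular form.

a = r cos θ = 8 * 1 = 8
b = r sin θ = 8 * 0 = 0
z = 8


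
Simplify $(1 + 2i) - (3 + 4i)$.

(1 - 3) + (2 - 4)i = -2 - 2i


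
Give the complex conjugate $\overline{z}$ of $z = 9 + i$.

If z = a + bi, then conjugate(z) = a - bi
conjugate(9 + i) = 9 - i


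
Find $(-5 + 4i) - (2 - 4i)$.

(-5 - 2) + (4 - (-4))i = -7 + 8i


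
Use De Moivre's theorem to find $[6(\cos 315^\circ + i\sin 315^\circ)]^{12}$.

By De Moivre: z^n = r^n(cos(nθ) + i sin(nθ))
= 6^12(cos(12*315°) + i sin(12*315°))
= 2176782336(cos 180° + i sin 180°)
= -2176782336


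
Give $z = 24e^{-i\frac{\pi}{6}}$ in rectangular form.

a = r cos θ = 24 * sqrt(3)/2 = 12*sqrt(3)
b = r sin θ = 24 * -1/2 = -12
z = 12*sqrt(3) - 12i


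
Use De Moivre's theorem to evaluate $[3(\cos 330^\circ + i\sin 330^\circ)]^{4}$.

By De Moivre: z^n = r^n(cos(nθ) + i sin(nθ))
= 3^4(cos(4*330°) + i sin(4*330°))
= 81(cos 240° + i sin 240°)
= -81/2 - (81*sqrt(3)/2)i


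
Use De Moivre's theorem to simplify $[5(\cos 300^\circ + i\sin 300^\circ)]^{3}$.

By De Moivre: z^n = r^n(cos(nθ) + i sin(nθ))
= 5^3(cos(3*300°) + i sin(3*300°))
= 125(cos 180° + i sin 180°)
= -125


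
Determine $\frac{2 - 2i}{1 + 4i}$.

Multiply numerator and denominator by conjugate (1 - 4i):
= (2 - 2i)(1 - 4i) / (1^2 + 4^2)
= (-6 - 10i) / 17
= -6/17 - (10/17)i


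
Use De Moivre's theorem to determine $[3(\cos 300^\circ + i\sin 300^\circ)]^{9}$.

By De Moivre: z^n = r^n(cos(nθ) + i sin(nθ))
= 3^9(cos(9*300°) + i sin(9*300°))
= 19683(cos 180° + i sin 180°)
= -19683


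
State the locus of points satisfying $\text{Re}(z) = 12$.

Re(z) = x where z = x + yi; the equation x = 12 is satisfied by all points with that x-coordinate
Locus: Vertical line x = 12


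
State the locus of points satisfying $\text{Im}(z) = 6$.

Im(z) = y where z = x + yi; the equation y = 6 is satisfied by all points with that y-coordinate
Locus: Horizontal line y = 6


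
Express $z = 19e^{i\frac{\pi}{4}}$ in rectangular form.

a = r cos θ = 19 * sqrt(2)/2 = 19*sqrt(2)/2
b = r sin θ = 19 * sqrt(2)/2 = 19*sqrt(2)/2
z = 19*sqrt(2)/2 + (19*sqrt(2)/2)i


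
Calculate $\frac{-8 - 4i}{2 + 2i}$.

Multiply numerator and denominator by conjugate (2 - 2i):
= (-8 - 4i)(2 - 2i) / (2^2 + 2^2)
= (-24 + 8i) / 8
= -3 + i


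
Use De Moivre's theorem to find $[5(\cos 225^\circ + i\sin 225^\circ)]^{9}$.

By De Moivre: z^n = r^n(cos(nθ) + i sin(nθ))
= 5^9(cos(9*225°) + i sin(9*225°))
= 1953125(cos 225° + i sin 225°)
= -1953125*sqrt(2)/2 - (1953125*sqrt(2)/2)i


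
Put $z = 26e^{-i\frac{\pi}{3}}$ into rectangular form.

a = r cos θ = 26 * 1/2 = 13
b = r sin θ = 26 * -sqrt(3)/2 = -13*sqrt(3)
z = 13 - 13*sqrt(3)i


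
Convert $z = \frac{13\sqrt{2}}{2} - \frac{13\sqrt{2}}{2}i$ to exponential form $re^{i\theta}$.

r = |z| = sqrt((13*sqrt(2)/2)^2 + (-13*sqrt(2)/2)^2) = sqrt(169/2 + 169/2) = sqrt(169) = 13
θ = arctan(b/a) = arctan(-9.1924/9.1924) (quadrant-adjusted) = -45° = -π/4
z = 13e^(-i*π/4)


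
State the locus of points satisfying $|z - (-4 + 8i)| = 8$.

|z - z0| = r describes a circle centered at z0 with radius r
Here z0 = -4 + 8i and r = 8
Locus: Circle centered at (-4, 8) with radius 8


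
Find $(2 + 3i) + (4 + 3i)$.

(2 + 4) + (3 + 3)i = 6 + 6i


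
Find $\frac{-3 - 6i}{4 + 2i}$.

Multiply numerator and denominator by conjugate (4 - 2i):
= (-3 - 6i)(4 - 2i) / (4^2 + 2^2)
= (-24 - 18i) / 20
Divide through by 2: (-12 - 9i) / 10
= -6/5 - (9/10)i


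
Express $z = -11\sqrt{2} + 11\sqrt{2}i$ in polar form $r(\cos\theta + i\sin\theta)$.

r = |z| = sqrt(a^2 + b^2) = sqrt((-11*sqrt(2))^2 + (11*sqrt(2))^2) = sqrt(242 + 242) = sqrt(484) = 22
θ = arctan(b/a) = arctan(15.5563/-15.5563) (quadrant-adjusted) = 135°
z = 22(cos 135° + i sin 135°)


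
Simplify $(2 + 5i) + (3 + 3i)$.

(2 + 3) + (5 + 3)i = 5 + 8i


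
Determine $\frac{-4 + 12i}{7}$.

Divisor is real, so divide each part by 7:
= -4/7 + (12/7)i


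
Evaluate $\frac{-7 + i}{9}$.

Divisor is real, so divide each part by 9:
= -7/9 + (1/9)i


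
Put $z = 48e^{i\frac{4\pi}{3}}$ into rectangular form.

a = r cos θ = 48 * -1/2 = -24
b = r sin θ = 48 * -sqrt(3)/2 = -24*sqrt(3)
z = -24 - 24*sqrt(3)i


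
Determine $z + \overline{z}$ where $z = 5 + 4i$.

z + conjugate(z) = (a + bi) + (a - bi) = 2a
= 2 * 5 = 10


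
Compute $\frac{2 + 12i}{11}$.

Divisor is real, so divide each part by 11:
= 2/11 + (12/11)i


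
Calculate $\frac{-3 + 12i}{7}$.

Divisor is real, so divide each part by 7:
= -3/7 + (12/7)i


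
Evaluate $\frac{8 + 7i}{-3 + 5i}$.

Multiply numerator and denominator by conjugate (-3 - 5i):
= (8 + 7i)(-3 - 5i) / ((-3)^2 + 5^2)
= (11 - 61i) / 34
= 11/34 - (61/34)i


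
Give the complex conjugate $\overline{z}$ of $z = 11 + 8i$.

If z = a + bi, then conjugate(z) = a - bi
conjugate(11 + 8i) = 11 - 8i


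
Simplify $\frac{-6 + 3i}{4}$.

Divisor is real, so divide each part by 4:
= -3/2 + (3/4)i


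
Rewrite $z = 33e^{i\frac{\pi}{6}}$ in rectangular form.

a = r cos θ = 33 * sqrt(3)/2 = 33*sqrt(3)/2
b = r sin θ = 33 * 1/2 = 33/2
z = 33*sqrt(3)/2 + (33/2)i


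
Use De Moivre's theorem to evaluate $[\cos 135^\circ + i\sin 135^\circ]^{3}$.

By De Moivre: z^n = r^n(cos(nθ) + i sin(nθ))
= 1^3(cos(3*135°) + i sin(3*135°))
= 1(cos 45° + i sin 45°)
= sqrt(2)/2 + (sqrt(2)/2)i


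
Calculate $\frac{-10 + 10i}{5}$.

Divisor is real, so divide each part by 5:
= -2 + 2i


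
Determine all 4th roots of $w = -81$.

|w| = 81, arg(w) = 180°
Root modulus = 81^(1/4) = 3
Root arguments: θ_k = (180° + 360°k)/4 for k = 0, 1, ..., 3
Roots: 3*sqrt(2)/2 + (3*sqrt(2)/2)i, -3*sqrt(2)/2 + (3*sqrt(2)/2)i, -3*sqrt(2)/2 - (3*sqrt(2)/2)i, 3*sqrt(2)/2 - (3*sqrt(2)/2)i


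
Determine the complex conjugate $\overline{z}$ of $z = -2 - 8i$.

If z = a + bi, then conjugate(z) = a - bi
conjugate(-2 - 8i) = -2 + 8i


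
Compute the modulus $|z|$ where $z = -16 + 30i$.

|z| = sqrt(a^2 + b^2) = sqrt((-16)^2 + 30^2) = sqrt(1156) = 34


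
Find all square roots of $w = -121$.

|w| = 121, arg(w) = 180°
Root modulus = 121^(1/2) = 11
Root arguments: θ_k = (180° + 360°k)/2 for k = 0, 1, ..., 1
Roots: 11i, -11i


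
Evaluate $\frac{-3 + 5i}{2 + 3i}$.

Multiply numerator and denominator by conjugate (2 - 3i):
= (-3 + 5i)(2 - 3i) / (2^2 + 3^2)
= (9 + 19i) / 13
= 9/13 + (19/13)i


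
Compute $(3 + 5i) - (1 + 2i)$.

(3 - 1) + (5 - 2)i = 2 + 3i


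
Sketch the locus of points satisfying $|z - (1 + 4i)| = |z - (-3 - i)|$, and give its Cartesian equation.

|z - z1| = |z - z2| means z is equidistant from z1 and z2,
i.e. the perpendicular bisector of the segment from (1, 4) to (-3, -1) (midpoint (-1, 3/2)).
With z = x + yi, square both sides:
(x - 1)^2 + (y - 4)^2 = (x - (-3))^2 + (y - (-1))^2
The x^2 and y^2 terms cancel: -8x + (-10)y = 10 - 17 = -7
Simplify: 8x + 10y = 7
Locus: Perpendicular bisector of the segment from (1, 4) to (-3, -1): the line 8x + 10y = 7


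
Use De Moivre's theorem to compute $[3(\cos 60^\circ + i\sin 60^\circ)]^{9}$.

By De Moivre: z^n = r^n(cos(nθ) + i sin(nθ))
= 3^9(cos(9*60°) + i sin(9*60°))
= 19683(cos 180° + i sin 180°)
= -19683


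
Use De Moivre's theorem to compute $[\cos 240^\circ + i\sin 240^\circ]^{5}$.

By De Moivre: z^n = r^n(cos(nθ) + i sin(nθ))
= 1^5(cos(5*240°) + i sin(5*240°))
= 1(cos 120° + i sin 120°)
= -1/2 + (sqrt(3)/2)i


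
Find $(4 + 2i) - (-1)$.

(4 - (-1)) + (2 - 0)i = 5 + 2i


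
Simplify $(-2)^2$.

(a + bi)^2 = a^2 - b^2 + 2abi
= (-2)^2 - 0^2 + 2*(-2)*0i
= 4


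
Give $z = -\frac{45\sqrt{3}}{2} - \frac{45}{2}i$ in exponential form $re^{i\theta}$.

r = |z| = sqrt((-45*sqrt(3)/2)^2 + (-45/2)^2) = sqrt(6075/4 + 2025/4) = sqrt(2025) = 45
θ = arctan(b/a) = arctan(-22.5/-38.9711) (quadrant-adjusted) = 210° = 7π/6
z = 45e^(i*7π/6)


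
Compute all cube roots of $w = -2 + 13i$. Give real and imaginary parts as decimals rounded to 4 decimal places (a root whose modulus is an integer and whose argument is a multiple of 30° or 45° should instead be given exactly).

|w| = sqrt(173) ≈ 13.152946, arg(w) ≈ 98.746162°
Root modulus = sqrt(173)^(1/3) ≈ 2.360520
Root arguments: θ_k = (arg(w) + 360°k)/3 for k = 0, 1, ..., 2
Compute each root as (root modulus)(cos θ_k + i sin θ_k) using full-precision intermediates, then round to 4 decimal places.
Roots: 1.9816 + 1.2827i, -2.1017 + 1.0748i, 0.1201 - 2.3575i


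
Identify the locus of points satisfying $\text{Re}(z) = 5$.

Re(z) = x where z = x + yi; the equation x = 5 is satisfied by all points with that x-coordinate
Locus: Vertical line x = 5


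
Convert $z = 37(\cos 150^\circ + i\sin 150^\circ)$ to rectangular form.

a = r cos θ = 37 * -sqrt(3)/2 = -37*sqrt(3)/2
b = r sin θ = 37 * 1/2 = 37/2
z = -37*sqrt(3)/2 + (37/2)i


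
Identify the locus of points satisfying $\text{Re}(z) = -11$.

Re(z) = x where z = x + yi; the equation x = -11 is satisfied by all points with that x-coordinate
Locus: Vertical line x = -11


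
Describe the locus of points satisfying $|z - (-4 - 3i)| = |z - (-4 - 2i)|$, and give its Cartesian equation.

|z - z1| = |z - z2| means z is equidistant from z1 and z2,
i.e. the perpendicular bisector of the segment from (-4, -3) to (-4, -2) (midpoint (-4, -5/2)).
With z = x + yi, square both sides:
(x - (-4))^2 + (y - (-3))^2 = (x - (-4))^2 + (y - (-2))^2
The x^2 and y^2 terms cancel: 0x + 2y = 20 - 25 = -5
Simplify: y = -5/2
Locus: Perpendicular bisector of the segment from (-4, -3) to (-4, -2): the line y = -5/2


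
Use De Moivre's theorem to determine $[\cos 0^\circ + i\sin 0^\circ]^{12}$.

By De Moivre: z^n = r^n(cos(nθ) + i sin(nθ))
= 1^12(cos(12*0°) + i sin(12*0°))
= 1(cos 0° + i sin 0°)
= 1


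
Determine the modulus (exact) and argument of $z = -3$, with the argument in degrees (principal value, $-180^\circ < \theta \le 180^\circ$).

|z| = sqrt((-3)^2 + 0^2) = 3
b = 0 and a < 0, so z lies on the negative real axis: arg(z) = 180°


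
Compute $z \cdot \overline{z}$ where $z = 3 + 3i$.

z * conjugate(z) = |z|^2 = a^2 + b^2
= 3^2 + 3^2 = 18


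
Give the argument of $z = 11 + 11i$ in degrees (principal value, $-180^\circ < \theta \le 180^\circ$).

θ = arctan(b/a) = arctan(11/11) (quadrant-adjusted) = 45°


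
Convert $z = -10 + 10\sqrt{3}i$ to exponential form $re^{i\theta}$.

r = |z| = sqrt((-10)^2 + (10*sqrt(3))^2) = sqrt(100 + 300) = sqrt(400) = 20
θ = arctan(b/a) = arctan(17.3205/-10) (quadrant-adjusted) = 120° = 2π/3
z = 20e^(i*2π/3)


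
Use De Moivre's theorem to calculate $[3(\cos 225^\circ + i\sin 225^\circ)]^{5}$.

By De Moivre: z^n = r^n(cos(nθ) + i sin(nθ))
= 3^5(cos(5*225°) + i sin(5*225°))
= 243(cos 45° + i sin 45°)
= 243*sqrt(2)/2 + (243*sqrt(2)/2)i


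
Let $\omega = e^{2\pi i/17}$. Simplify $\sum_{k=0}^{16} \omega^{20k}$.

Let ζ = ω^20 = e^(2πi·20/17). Since 17 ∤ 20, ζ ≠ 1.
Sum = Σ_{k=0}^{16} ζ^k = (ζ^17 - 1)/(ζ - 1) = (ω^{20·17} - 1)/(ζ - 1) = (1 - 1)/(ζ - 1) = 0


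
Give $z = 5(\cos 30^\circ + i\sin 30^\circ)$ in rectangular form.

a = r cos θ = 5 * sqrt(3)/2 = 5*sqrt(3)/2
b = r sin θ = 5 * 1/2 = 5/2
z = 5*sqrt(3)/2 + (5/2)i


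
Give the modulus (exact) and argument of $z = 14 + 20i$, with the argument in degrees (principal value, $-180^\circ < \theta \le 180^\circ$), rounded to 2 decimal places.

|z| = sqrt(14^2 + 20^2) = sqrt(596)
arg(z) = arctan(b/a) = arctan(20/14) (quadrant-adjusted) = 55.01°


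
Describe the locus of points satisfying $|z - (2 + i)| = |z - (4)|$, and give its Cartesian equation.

|z - z1| = |z - z2| means z is equidistant from z1 and z2,
i.e. the perpendicular bisector of the segment from (2, 1) to (4, 0) (midpoint (3, 1/2)).
With z = x + yi, square both sides:
(x - 2)^2 + (y - 1)^2 = (x - 4)^2 + (y - 0)^2
The x^2 and y^2 terms cancel: 4x + (-2)y = 16 - 5 = 11
Simplify: 4x - 2y = 11
Locus: Perpendicular bisector of the segment from (2, 1) to (4, 0): the line 4x - 2y = 11


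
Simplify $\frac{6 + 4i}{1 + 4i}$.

Multiply numerator and denominator by conjugate (1 - 4i):
= (6 + 4i)(1 - 4i) / (1^2 + 4^2)
= (22 - 20i) / 17
= 22/17 - (20/17)i


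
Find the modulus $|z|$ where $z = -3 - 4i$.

|z| = sqrt(a^2 + b^2) = sqrt((-3)^2 + (-4)^2) = sqrt(25) = 5


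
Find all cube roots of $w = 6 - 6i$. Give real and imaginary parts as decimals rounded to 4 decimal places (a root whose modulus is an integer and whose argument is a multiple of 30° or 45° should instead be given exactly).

|w| = sqrt(72) ≈ 8.485281, arg(w) = 315°
Root modulus = sqrt(72)^(1/3) ≈ 2.039649
Root arguments: θ_k = (315° + 360°k)/3 for k = 0, 1, ..., 2
Compute each root as (root modulus)(cos θ_k + i sin θ_k) using full-precision intermediates, then round to 4 decimal places.
Roots: -0.5279 + 1.9701i, -1.4422 - 1.4422i, 1.9701 - 0.5279i


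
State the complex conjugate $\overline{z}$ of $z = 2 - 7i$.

If z = a + bi, then conjugate(z) = a - bi
conjugate(2 - 7i) = 2 + 7i


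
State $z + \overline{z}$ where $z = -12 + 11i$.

z + conjugate(z) = (a + bi) + (a - bi) = 2a
= 2 * (-12) = -24


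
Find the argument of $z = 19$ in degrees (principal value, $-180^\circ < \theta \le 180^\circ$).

b = 0 and a > 0, so z lies on the positive real axis: θ = 0°


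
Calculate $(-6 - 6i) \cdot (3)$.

(a1*a2 - b1*b2) + (a1*b2 + b1*a2)i
= (-18 - 0) + (0 + (-18))i
= -18 - 18i


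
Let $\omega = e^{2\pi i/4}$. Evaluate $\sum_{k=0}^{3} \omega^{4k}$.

Since 4 divides 4, ω^4 = (ω^4)^1 = 1^1 = 1, so every term is 1.
Sum = 4 · 1 = 4


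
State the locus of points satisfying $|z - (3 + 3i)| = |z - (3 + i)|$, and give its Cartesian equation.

|z - z1| = |z - z2| means z is equidistant from z1 and z2,
i.e. the perpendicular bisector of the segment from (3, 3) to (3, 1) (midpoint (3, 2)).
With z = x + yi, square both sides:
(x - 3)^2 + (y - 3)^2 = (x - 3)^2 + (y - 1)^2
The x^2 and y^2 terms cancel: 0x + (-4)y = 10 - 18 = -8
Simplify: y = 2
Locus: Perpendicular bisector of the segment from (3, 3) to (3, 1): the line y = 2


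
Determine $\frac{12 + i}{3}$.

Divisor is real, so divide each part by 3:
= 4 + (1/3)i


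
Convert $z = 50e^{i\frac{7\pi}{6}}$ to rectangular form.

a = r cos θ = 50 * -sqrt(3)/2 = -25*sqrt(3)
b = r sin θ = 50 * -1/2 = -25
z = -25*sqrt(3) - 25i


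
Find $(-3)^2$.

(a + bi)^2 = a^2 - b^2 + 2abi
= (-3)^2 - 0^2 + 2*(-3)*0i
= 9


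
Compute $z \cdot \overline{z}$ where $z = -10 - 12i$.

z * conjugate(z) = |z|^2 = a^2 + b^2
= (-10)^2 + (-12)^2 = 244


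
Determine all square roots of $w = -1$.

|w| = 1, arg(w) = 180°
Root modulus = 1^(1/2) = 1
Root arguments: θ_k = (180° + 360°k)/2 for k = 0, 1, ..., 1
Roots: i, -i


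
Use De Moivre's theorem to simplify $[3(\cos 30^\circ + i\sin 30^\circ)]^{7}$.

By De Moivre: z^n = r^n(cos(nθ) + i sin(nθ))
= 3^7(cos(7*30°) + i sin(7*30°))
= 2187(cos 210° + i sin 210°)
= -2187*sqrt(3)/2 - (2187/2)i


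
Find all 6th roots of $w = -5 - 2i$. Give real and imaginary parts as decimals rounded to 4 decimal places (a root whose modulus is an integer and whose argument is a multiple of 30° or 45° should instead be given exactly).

|w| = sqrt(29) ≈ 5.385165, arg(w) ≈ 201.801409°
Root modulus = sqrt(29)^(1/6) ≈ 1.323935
Root arguments: θ_k = (arg(w) + 360°k)/6 for k = 0, 1, ..., 5
Compute each root as (root modulus)(cos θ_k + i sin θ_k) using full-precision intermediates, then round to 4 decimal places.
Roots: 1.1023 + 0.7333i, -0.0839 + 1.3213i, -1.1862 + 0.5880i, -1.1023 - 0.7333i, 0.0839 - 1.3213i, 1.1862 - 0.5880i


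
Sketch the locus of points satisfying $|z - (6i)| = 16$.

|z - z0| = r describes a circle centered at z0 with radius r
Here z0 = 6i and r = 16
Locus: Circle centered at (0, 6) with radius 16


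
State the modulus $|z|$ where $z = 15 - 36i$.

|z| = sqrt(a^2 + b^2) = sqrt(15^2 + (-36)^2) = sqrt(1521) = 39


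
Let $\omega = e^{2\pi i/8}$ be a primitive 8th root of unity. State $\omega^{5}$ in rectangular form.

ω^5 = e^(2πi·5/8) = e^(i·5π/4)
= cos(5π/4) + i sin(5π/4)
= -sqrt(2)/2 - (sqrt(2)/2)i


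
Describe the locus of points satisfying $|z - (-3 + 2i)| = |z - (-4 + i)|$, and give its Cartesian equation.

|z - z1| = |z - z2| means z is equidistant from z1 and z2,
i.e. the perpendicular bisector of the segment from (-3, 2) to (-4, 1) (midpoint (-7/2, 3/2)).
With z = x + yi, square both sides:
(x - (-3))^2 + (y - 2)^2 = (x - (-4))^2 + (y - 1)^2
The x^2 and y^2 terms cancel: -2x + (-2)y = 17 - 13 = 4
Simplify: x + y = -2
Locus: Perpendicular bisector of the segment from (-3, 2) to (-4, 1): the line x + y = -2


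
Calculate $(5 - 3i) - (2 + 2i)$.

(5 - 2) + (-3 - 2)i = 3 - 5i


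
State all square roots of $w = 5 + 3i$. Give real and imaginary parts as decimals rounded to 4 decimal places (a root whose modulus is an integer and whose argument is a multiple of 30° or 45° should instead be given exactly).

|w| = sqrt(34) ≈ 5.830952, arg(w) ≈ 30.963757°
Root modulus = sqrt(34)^(1/2) ≈ 2.414736
Root arguments: θ_k = (arg(w) + 360°k)/2 for k = 0, 1, ..., 1
Compute each root as (root modulus)(cos θ_k + i sin θ_k) using full-precision intermediates, then round to 4 decimal places.
Roots: 2.3271 + 0.6446i, -2.3271 - 0.6446i


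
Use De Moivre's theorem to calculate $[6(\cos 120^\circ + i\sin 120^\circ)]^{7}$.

By De Moivre: z^n = r^n(cos(nθ) + i sin(nθ))
= 6^7(cos(7*120°) + i sin(7*120°))
= 279936(cos 120° + i sin 120°)
= -139968 + 139968*sqrt(3)i


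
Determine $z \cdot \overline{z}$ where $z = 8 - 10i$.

z * conjugate(z) = |z|^2 = a^2 + b^2
= 8^2 + (-10)^2 = 164


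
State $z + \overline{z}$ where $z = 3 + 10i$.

z + conjugate(z) = (a + bi) + (a - bi) = 2a
= 2 * 3 = 6


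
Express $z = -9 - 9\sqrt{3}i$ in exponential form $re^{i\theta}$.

r = |z| = sqrt((-9)^2 + (-9*sqrt(3))^2) = sqrt(81 + 243) = sqrt(324) = 18
θ = arctan(b/a) = arctan(-15.5885/-9) (quadrant-adjusted) = -120° = -2π/3
z = 18e^(-i*2π/3)


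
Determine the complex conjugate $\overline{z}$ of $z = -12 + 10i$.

If z = a + bi, then conjugate(z) = a - bi
conjugate(-12 + 10i) = -12 - 10i


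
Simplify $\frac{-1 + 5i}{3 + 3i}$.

Multiply numerator and denominator by conjugate (3 - 3i):
= (-1 + 5i)(3 - 3i) / (3^2 + 3^2)
= (12 + 18i) / 18
Divide through by 6: (2 + 3i) / 3
= 2/3 + i


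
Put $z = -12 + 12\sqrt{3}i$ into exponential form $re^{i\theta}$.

r = |z| = sqrt((-12)^2 + (12*sqrt(3))^2) = sqrt(144 + 432) = sqrt(576) = 24
θ = arctan(b/a) = arctan(20.7846/-12) (quadrant-adjusted) = 120° = 2π/3
z = 24e^(i*2π/3)


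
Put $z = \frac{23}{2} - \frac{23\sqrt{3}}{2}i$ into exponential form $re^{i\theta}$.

r = |z| = sqrt((23/2)^2 + (-23*sqrt(3)/2)^2) = sqrt(529/4 + 1587/4) = sqrt(529) = 23
θ = arctan(b/a) = arctan(-19.9186/11.5) (quadrant-adjusted) = -60° = -π/3
z = 23e^(-i*π/3)


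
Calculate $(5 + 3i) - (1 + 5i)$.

(5 - 1) + (3 - 5)i = 4 - 2i


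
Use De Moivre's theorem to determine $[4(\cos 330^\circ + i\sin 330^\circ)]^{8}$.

By De Moivre: z^n = r^n(cos(nθ) + i sin(nθ))
= 4^8(cos(8*330°) + i sin(8*330°))
= 65536(cos 120° + i sin 120°)
= -32768 + 32768*sqrt(3)i


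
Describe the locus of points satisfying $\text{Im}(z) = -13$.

Im(z) = y where z = x + yi; the equation y = -13 is satisfied by all points with that y-coordinate
Locus: Horizontal line y = -13


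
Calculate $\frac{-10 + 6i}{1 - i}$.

Multiply numerator and denominator by conjugate (1 + i):
= (-10 + 6i)(1 + i) / (1^2 + (-1)^2)
= (-16 - 4i) / 2
= -8 - 2i


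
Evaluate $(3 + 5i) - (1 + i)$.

(3 - 1) + (5 - 1)i = 2 + 4i


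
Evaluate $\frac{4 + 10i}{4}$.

Divisor is real, so divide each part by 4:
= 1 + (5/2)i


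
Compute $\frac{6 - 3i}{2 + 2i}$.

Multiply numerator and denominator by conjugate (2 - 2i):
= (6 - 3i)(2 - 2i) / (2^2 + 2^2)
= (6 - 18i) / 8
Divide through by 2: (3 - 9i) / 4
= 3/4 - (9/4)i


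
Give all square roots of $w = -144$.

|w| = 144, arg(w) = 180°
Root modulus = 144^(1/2) = 12
Root arguments: θ_k = (180° + 360°k)/2 for k = 0, 1, ..., 1
Roots: 12i, -12i


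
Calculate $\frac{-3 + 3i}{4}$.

Divisor is real, so divide each part by 4:
= -3/4 + (3/4)i


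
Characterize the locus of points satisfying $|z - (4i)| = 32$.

|z - z0| = r describes a circle centered at z0 with radius r
Here z0 = 4i and r = 32
Locus: Circle centered at (0, 4) with radius 32


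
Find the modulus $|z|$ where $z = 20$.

|z| = sqrt(a^2 + b^2) = sqrt(20^2 + 0^2) = sqrt(400) = 20


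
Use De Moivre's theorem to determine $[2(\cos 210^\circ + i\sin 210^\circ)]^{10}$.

By De Moivre: z^n = r^n(cos(nθ) + i sin(nθ))
= 2^10(cos(10*210°) + i sin(10*210°))
= 1024(cos 300° + i sin 300°)
= 512 - 512*sqrt(3)i


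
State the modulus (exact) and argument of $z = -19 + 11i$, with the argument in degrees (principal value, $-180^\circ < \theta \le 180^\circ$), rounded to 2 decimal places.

|z| = sqrt((-19)^2 + 11^2) = sqrt(482)
arg(z) = arctan(b/a) = arctan(11/-19) (quadrant-adjusted) = 149.93°


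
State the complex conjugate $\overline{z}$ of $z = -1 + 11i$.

If z = a + bi, then conjugate(z) = a - bi
conjugate(-1 + 11i) = -1 - 11i


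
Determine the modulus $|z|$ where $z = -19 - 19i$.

|z| = sqrt(a^2 + b^2) = sqrt((-19)^2 + (-19)^2) = sqrt(722) = sqrt(722)


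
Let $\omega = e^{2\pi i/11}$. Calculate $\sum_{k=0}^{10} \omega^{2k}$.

Let ζ = ω^2 = e^(2πi·2/11). Since 11 ∤ 2, ζ ≠ 1.
Sum = Σ_{k=0}^{10} ζ^k = (ζ^11 - 1)/(ζ - 1) = (ω^{2·11} - 1)/(ζ - 1) = (1 - 1)/(ζ - 1) = 0


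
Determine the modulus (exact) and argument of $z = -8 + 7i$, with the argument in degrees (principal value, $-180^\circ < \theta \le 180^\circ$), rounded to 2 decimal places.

|z| = sqrt((-8)^2 + 7^2) = sqrt(113)
arg(z) = arctan(b/a) = arctan(7/-8) (quadrant-adjusted) = 138.81°


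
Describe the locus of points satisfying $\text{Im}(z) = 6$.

Im(z) = y where z = x + yi; the equation y = 6 is satisfied by all points with that y-coordinate
Locus: Horizontal line y = 6


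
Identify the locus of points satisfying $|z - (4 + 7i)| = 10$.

|z - z0| = r describes a circle centered at z0 with radius r
Here z0 = 4 + 7i and r = 10
Locus: Circle centered at (4, 7) with radius 10


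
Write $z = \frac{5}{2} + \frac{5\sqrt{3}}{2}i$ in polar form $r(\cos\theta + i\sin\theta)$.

r = |z| = sqrt(a^2 + b^2) = sqrt((5/2)^2 + (5*sqrt(3)/2)^2) = sqrt(25/4 + 75/4) = sqrt(25) = 5
θ = arctan(b/a) = arctan(4.3301/2.5) (quadrant-adjusted) = 60°
z = 5(cos 60° + i sin 60°)


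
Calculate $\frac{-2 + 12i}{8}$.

Divisor is real, so divide each part by 8:
= -1/4 + (3/2)i


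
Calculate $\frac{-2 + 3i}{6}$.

Divisor is real, so divide each part by 6:
= -1/3 + (1/2)i


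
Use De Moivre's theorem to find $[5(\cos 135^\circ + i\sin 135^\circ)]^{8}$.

By De Moivre: z^n = r^n(cos(nθ) + i sin(nθ))
= 5^8(cos(8*135°) + i sin(8*135°))
= 390625(cos 0° + i sin 0°)
= 390625


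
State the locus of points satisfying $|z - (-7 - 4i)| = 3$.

|z - z0| = r describes a circle centered at z0 with radius r
Here z0 = -7 - 4i and r = 3
Locus: Circle centered at (-7, -4) with radius 3


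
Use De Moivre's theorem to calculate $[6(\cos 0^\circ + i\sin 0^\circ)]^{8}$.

By De Moivre: z^n = r^n(cos(nθ) + i sin(nθ))
= 6^8(cos(8*0°) + i sin(8*0°))
= 1679616(cos 0° + i sin 0°)
= 1679616


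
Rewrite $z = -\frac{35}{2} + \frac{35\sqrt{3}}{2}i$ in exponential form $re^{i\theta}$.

r = |z| = sqrt((-35/2)^2 + (35*sqrt(3)/2)^2) = sqrt(1225/4 + 3675/4) = sqrt(1225) = 35
θ = arctan(b/a) = arctan(30.3109/-17.5) (quadrant-adjusted) = 120° = 2π/3
z = 35e^(i*2π/3)


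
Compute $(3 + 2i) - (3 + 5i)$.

(3 - 3) + (2 - 5)i = -3i


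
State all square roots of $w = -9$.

|w| = 9, arg(w) = 180°
Root modulus = 9^(1/2) = 3
Root arguments: θ_k = (180° + 360°k)/2 for k = 0, 1, ..., 1
Roots: 3i, -3i


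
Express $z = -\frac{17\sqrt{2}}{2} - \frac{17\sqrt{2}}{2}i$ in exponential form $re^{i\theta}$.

r = |z| = sqrt((-17*sqrt(2)/2)^2 + (-17*sqrt(2)/2)^2) = sqrt(289/2 + 289/2) = sqrt(289) = 17
θ = arctan(b/a) = arctan(-12.0208/-12.0208) (quadrant-adjusted) = -135° = -3π/4
z = 17e^(-i*3π/4)


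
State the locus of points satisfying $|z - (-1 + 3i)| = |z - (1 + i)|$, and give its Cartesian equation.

|z - z1| = |z - z2| means z is equidistant from z1 and z2,
i.e. the perpendicular bisector of the segment from (-1, 3) to (1, 1) (midpoint (0, 2)).
With z = x + yi, square both sides:
(x - (-1))^2 + (y - 3)^2 = (x - 1)^2 + (y - 1)^2
The x^2 and y^2 terms cancel: 4x + (-4)y = 2 - 10 = -8
Simplify: x - y = -2
Locus: Perpendicular bisector of the segment from (-1, 3) to (1, 1): the line x - y = -2


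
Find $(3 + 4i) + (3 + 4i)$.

(3 + 3) + (4 + 4)i = 6 + 8i


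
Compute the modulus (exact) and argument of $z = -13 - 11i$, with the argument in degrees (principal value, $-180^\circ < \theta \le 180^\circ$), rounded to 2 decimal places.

|z| = sqrt((-13)^2 + (-11)^2) = sqrt(290)
arg(z) = arctan(b/a) = arctan(-11/-13) (quadrant-adjusted) = -139.76°


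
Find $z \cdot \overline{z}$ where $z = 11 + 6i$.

z * conjugate(z) = |z|^2 = a^2 + b^2
= 11^2 + 6^2 = 157


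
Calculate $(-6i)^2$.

(a + bi)^2 = a^2 - b^2 + 2abi
= 0^2 - (-6)^2 + 2*0*(-6)i
= -36


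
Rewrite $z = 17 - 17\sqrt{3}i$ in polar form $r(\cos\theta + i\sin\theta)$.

r = |z| = sqrt(a^2 + b^2) = sqrt((17)^2 + (-17*sqrt(3))^2) = sqrt(289 + 867) = sqrt(1156) = 34
θ = arctan(b/a) = arctan(-29.4449/17) (quadrant-adjusted) = 300°
z = 34(cos 300° + i sin 300°)


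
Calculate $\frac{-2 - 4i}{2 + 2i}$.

Multiply numerator and denominator by conjugate (2 - 2i):
= (-2 - 4i)(2 - 2i) / (2^2 + 2^2)
= (-12 - 4i) / 8
Divide through by 4: (-3 - i) / 2
= -3/2 - (1/2)i


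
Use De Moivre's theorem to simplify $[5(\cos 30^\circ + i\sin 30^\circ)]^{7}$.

By De Moivre: z^n = r^n(cos(nθ) + i sin(nθ))
= 5^7(cos(7*30°) + i sin(7*30°))
= 78125(cos 210° + i sin 210°)
= -78125*sqrt(3)/2 - (78125/2)i


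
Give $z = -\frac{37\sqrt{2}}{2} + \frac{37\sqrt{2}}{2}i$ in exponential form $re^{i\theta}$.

r = |z| = sqrt((-37*sqrt(2)/2)^2 + (37*sqrt(2)/2)^2) = sqrt(1369/2 + 1369/2) = sqrt(1369) = 37
θ = arctan(b/a) = arctan(26.163/-26.163) (quadrant-adjusted) = 135° = 3π/4
z = 37e^(i*3π/4)


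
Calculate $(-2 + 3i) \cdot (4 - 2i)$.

(a1*a2 - b1*b2) + (a1*b2 + b1*a2)i
= (-8 - (-6)) + (4 + 12)i
= -2 + 16i


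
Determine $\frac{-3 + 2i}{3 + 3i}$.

Multiply numerator and denominator by conjugate (3 - 3i):
= (-3 + 2i)(3 - 3i) / (3^2 + 3^2)
= (-3 + 15i) / 18
Divide through by 3: (-1 + 5i) / 6
= -1/6 + (5/6)i


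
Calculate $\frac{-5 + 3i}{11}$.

Divisor is real, so divide each part by 11:
= -5/11 + (3/11)i


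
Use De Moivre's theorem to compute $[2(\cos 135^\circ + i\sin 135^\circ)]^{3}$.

By De Moivre: z^n = r^n(cos(nθ) + i sin(nθ))
= 2^3(cos(3*135°) + i sin(3*135°))
= 8(cos 45° + i sin 45°)
= 4*sqrt(2) + 4*sqrt(2)i


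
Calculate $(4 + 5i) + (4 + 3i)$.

(4 + 4) + (5 + 3)i = 8 + 8i


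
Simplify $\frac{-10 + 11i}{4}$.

Divisor is real, so divide each part by 4:
= -5/2 + (11/4)i


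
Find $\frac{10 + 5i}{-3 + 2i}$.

Multiply numerator and denominator by conjugate (-3 - 2i):
= (10 + 5i)(-3 - 2i) / ((-3)^2 + 2^2)
= (-20 - 35i) / 13
= -20/13 - (35/13)i


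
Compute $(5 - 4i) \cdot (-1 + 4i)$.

(a1*a2 - b1*b2) + (a1*b2 + b1*a2)i
= (-5 - (-16)) + (20 + 4)i
= 11 + 24i


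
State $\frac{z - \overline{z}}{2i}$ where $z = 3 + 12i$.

z - conjugate(z) = 2bi
(z - conjugate(z))/(2i) = 2bi/(2i) = b = 12


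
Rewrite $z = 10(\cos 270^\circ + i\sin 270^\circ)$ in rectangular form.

a = r cos θ = 10 * 0 = 0
b = r sin θ = 10 * -1 = -10
z = -10i


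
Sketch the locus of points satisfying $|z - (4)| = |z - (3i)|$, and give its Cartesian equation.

|z - z1| = |z - z2| means z is equidistant from z1 and z2,
i.e. the perpendicular bisector of the segment from (4, 0) to (0, 3) (midpoint (2, 3/2)).
With z = x + yi, square both sides:
(x - 4)^2 + (y - 0)^2 = (x - 0)^2 + (y - 3)^2
The x^2 and y^2 terms cancel: -8x + 6y = 9 - 16 = -7
Simplify: 8x - 6y = 7
Locus: Perpendicular bisector of the segment from (4, 0) to (0, 3): the line 8x - 6y = 7


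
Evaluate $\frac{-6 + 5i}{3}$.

Divisor is real, so divide each part by 3:
= -2 + (5/3)i


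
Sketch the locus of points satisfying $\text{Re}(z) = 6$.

Re(z) = x where z = x + yi; the equation x = 6 is satisfied by all points with that x-coordinate
Locus: Vertical line x = 6


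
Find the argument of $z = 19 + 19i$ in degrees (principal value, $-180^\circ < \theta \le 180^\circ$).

θ = arctan(b/a) = arctan(19/19) (quadrant-adjusted) = 45°


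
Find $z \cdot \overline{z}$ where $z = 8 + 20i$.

z * conjugate(z) = |z|^2 = a^2 + b^2
= 8^2 + 20^2 = 464


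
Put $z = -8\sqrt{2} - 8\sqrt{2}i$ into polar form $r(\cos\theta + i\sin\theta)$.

r = |z| = sqrt(a^2 + b^2) = sqrt((-8*sqrt(2))^2 + (-8*sqrt(2))^2) = sqrt(128 + 128) = sqrt(256) = 16
θ = arctan(b/a) = arctan(-11.3137/-11.3137) (quadrant-adjusted) = 225°
z = 16(cos 225° + i sin 225°)


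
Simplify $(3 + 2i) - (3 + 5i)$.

(3 - 3) + (2 - 5)i = -3i


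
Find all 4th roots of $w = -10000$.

|w| = 10000, arg(w) = 180°
Root modulus = 10000^(1/4) = 10
Root arguments: θ_k = (180° + 360°k)/4 for k = 0, 1, ..., 3
Roots: 5*sqrt(2) + 5*sqrt(2)i, -5*sqrt(2) + 5*sqrt(2)i, -5*sqrt(2) - 5*sqrt(2)i, 5*sqrt(2) - 5*sqrt(2)i


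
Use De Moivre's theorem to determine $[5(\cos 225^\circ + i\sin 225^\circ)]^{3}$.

By De Moivre: z^n = r^n(cos(nθ) + i sin(nθ))
= 5^3(cos(3*225°) + i sin(3*225°))
= 125(cos 315° + i sin 315°)
= 125*sqrt(2)/2 - (125*sqrt(2)/2)i


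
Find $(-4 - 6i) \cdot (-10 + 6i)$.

(a1*a2 - b1*b2) + (a1*b2 + b1*a2)i
= (40 - (-36)) + (-24 + 60)i
= 76 + 36i


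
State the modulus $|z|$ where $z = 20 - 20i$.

|z| = sqrt(a^2 + b^2) = sqrt(20^2 + (-20)^2) = sqrt(800) = sqrt(800)


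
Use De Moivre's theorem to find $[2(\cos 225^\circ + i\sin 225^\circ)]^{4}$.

By De Moivre: z^n = r^n(cos(nθ) + i sin(nθ))
= 2^4(cos(4*225°) + i sin(4*225°))
= 16(cos 180° + i sin 180°)
= -16


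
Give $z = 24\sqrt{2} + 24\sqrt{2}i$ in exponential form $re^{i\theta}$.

r = |z| = sqrt((24*sqrt(2))^2 + (24*sqrt(2))^2) = sqrt(1152 + 1152) = sqrt(2304) = 48
θ = arctan(b/a) = arctan(33.9411/33.9411) (quadrant-adjusted) = 45° = π/4
z = 48e^(i*π/4)


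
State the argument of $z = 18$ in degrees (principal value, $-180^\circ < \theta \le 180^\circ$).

b = 0 and a > 0, so z lies on the positive real axis: θ = 0°


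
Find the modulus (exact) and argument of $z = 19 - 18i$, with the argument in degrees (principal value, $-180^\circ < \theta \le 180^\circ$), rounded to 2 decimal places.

|z| = sqrt(19^2 + (-18)^2) = sqrt(685)
arg(z) = arctan(b/a) = arctan(-18/19) (quadrant-adjusted) = -43.45°


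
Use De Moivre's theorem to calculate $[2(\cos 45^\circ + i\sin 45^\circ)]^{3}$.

By De Moivre: z^n = r^n(cos(nθ) + i sin(nθ))
= 2^3(cos(3*45°) + i sin(3*45°))
= 8(cos 135° + i sin 135°)
= -4*sqrt(2) + 4*sqrt(2)i


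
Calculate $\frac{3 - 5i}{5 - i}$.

Multiply numerator and denominator by conjugate (5 + i):
= (3 - 5i)(5 + i) / (5^2 + (-1)^2)
= (20 - 22i) / 26
Divide through by 2: (10 - 11i) / 13
= 10/13 - (11/13)i


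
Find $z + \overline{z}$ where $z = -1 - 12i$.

z + conjugate(z) = (a + bi) + (a - bi) = 2a
= 2 * (-1) = -2


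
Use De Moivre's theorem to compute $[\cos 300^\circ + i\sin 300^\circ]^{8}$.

By De Moivre: z^n = r^n(cos(nθ) + i sin(nθ))
= 1^8(cos(8*300°) + i sin(8*300°))
= 1(cos 240° + i sin 240°)
= -1/2 - (sqrt(3)/2)i


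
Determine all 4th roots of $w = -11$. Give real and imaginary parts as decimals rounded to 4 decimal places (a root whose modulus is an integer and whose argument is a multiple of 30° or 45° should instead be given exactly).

|w| = 11, arg(w) = 180°
Root modulus = 11^(1/4) ≈ 1.821160
Root arguments: θ_k = (180° + 360°k)/4 for k = 0, 1, ..., 3
Compute each root as (root modulus)(cos θ_k + i sin θ_k) using full-precision intermediates, then round to 4 decimal places.
Roots: 1.2878 + 1.2878i, -1.2878 + 1.2878i, -1.2878 - 1.2878i, 1.2878 - 1.2878i


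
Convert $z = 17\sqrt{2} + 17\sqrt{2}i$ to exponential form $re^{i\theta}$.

r = |z| = sqrt((17*sqrt(2))^2 + (17*sqrt(2))^2) = sqrt(578 + 578) = sqrt(1156) = 34
θ = arctan(b/a) = arctan(24.0416/24.0416) (quadrant-adjusted) = 45° = π/4
z = 34e^(i*π/4)


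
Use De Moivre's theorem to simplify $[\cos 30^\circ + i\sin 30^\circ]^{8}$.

By De Moivre: z^n = r^n(cos(nθ) + i sin(nθ))
= 1^8(cos(8*30°) + i sin(8*30°))
= 1(cos 240° + i sin 240°)
= -1/2 - (sqrt(3)/2)i


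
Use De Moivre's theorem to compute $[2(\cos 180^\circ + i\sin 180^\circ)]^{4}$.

By De Moivre: z^n = r^n(cos(nθ) + i sin(nθ))
= 2^4(cos(4*180°) + i sin(4*180°))
= 16(cos 0° + i sin 0°)
= 16


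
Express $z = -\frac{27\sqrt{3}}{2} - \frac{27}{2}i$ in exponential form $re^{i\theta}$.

r = |z| = sqrt((-27*sqrt(3)/2)^2 + (-27/2)^2) = sqrt(2187/4 + 729/4) = sqrt(729) = 27
θ = arctan(b/a) = arctan(-13.5/-23.3827) (quadrant-adjusted) = -150° = -5π/6
z = 27e^(-i*5π/6)


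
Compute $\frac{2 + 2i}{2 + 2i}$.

Multiply numerator and denominator by conjugate (2 - 2i):
= (2 + 2i)(2 - 2i) / (2^2 + 2^2)
= (8) / 8
= 1


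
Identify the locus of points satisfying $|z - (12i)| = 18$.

|z - z0| = r describes a circle centered at z0 with radius r
Here z0 = 12i and r = 18
Locus: Circle centered at (0, 12) with radius 18


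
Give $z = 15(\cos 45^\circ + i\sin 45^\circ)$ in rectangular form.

a = r cos θ = 15 * sqrt(2)/2 = 15*sqrt(2)/2
b = r sin θ = 15 * sqrt(2)/2 = 15*sqrt(2)/2
z = 15*sqrt(2)/2 + (15*sqrt(2)/2)i


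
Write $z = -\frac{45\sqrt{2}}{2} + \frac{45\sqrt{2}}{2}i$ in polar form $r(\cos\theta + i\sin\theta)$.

r = |z| = sqrt(a^2 + b^2) = sqrt((-45*sqrt(2)/2)^2 + (45*sqrt(2)/2)^2) = sqrt(2025/2 + 2025/2) = sqrt(2025) = 45
θ = arctan(b/a) = arctan(31.8198/-31.8198) (quadrant-adjusted) = 135°
z = 45(cos 135° + i sin 135°)


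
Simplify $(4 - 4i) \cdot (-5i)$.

(a1*a2 - b1*b2) + (a1*b2 + b1*a2)i
= (0 - 20) + (-20 + 0)i
= -20 - 20i


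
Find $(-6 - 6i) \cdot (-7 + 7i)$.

(a1*a2 - b1*b2) + (a1*b2 + b1*a2)i
= (42 - (-42)) + (-42 + 42)i
= 84


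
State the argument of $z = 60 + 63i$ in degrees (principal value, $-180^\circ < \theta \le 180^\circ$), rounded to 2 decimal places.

θ = arctan(b/a) = arctan(63/60) (quadrant-adjusted) = 46.40°


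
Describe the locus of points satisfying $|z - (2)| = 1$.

|z - z0| = r describes a circle centered at z0 with radius r
Here z0 = 2 and r = 1
Locus: Circle centered at (2, 0) with radius 1
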